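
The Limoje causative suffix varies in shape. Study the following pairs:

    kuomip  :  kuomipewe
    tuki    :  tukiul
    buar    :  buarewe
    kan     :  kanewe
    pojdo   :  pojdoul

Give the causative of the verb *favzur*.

The suffix is conditioned by the final sound: -ewe when the stem ends in a consonant (*kuomip*, *buar*, *kan*); -ul when the stem ends in a vowel (*tuki*, *pojdo*).
Since the final sound of *favzur* is /r/ (a consonant), it takes -ewe, giving *favzurewe*.

favzurewe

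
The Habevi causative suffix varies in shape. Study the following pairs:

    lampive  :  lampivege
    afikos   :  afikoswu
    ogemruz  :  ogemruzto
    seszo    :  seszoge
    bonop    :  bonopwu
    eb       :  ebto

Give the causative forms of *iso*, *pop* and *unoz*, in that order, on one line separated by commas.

isoge, popwu, unozto

The pattern is voicing of the final sound: -wu when the stem ends in a voiceless consonant (*afikos*, *bonop*); -to when the stem ends in a voiced consonant (*ogemruz*, *eb*); -ge when the stem ends in a vowel (*lampive*, *seszo*).
*iso*: final sound = /o/, a vowel → -ge → *isoge*.
Since the final sound of *pop* is /p/ (a voiceless consonant), it takes -wu, giving *popwu*.
*unoz* — final sound /z/ (a voiced consonant) → -to → *unozto*.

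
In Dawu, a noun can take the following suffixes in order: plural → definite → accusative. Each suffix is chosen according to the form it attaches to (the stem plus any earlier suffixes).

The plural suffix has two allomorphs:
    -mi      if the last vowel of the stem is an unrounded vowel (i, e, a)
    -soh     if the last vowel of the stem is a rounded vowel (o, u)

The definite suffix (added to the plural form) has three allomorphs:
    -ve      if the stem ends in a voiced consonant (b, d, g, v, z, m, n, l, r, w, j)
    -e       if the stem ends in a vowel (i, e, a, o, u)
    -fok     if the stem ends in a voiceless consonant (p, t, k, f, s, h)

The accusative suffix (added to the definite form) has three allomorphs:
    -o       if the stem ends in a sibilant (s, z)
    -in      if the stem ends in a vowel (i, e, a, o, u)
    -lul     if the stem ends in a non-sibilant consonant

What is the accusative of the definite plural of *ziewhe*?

Since the last vowel of *ziewhe* is /e/ (an unrounded vowel), it takes -mi, giving *ziewhemi*.
The final sound of the plural form *ziewhemi* is /i/, which is a vowel, so the definite suffix is -e, giving *ziewhemie*.
The definite form *ziewhemie*: final sound = /e/, a vowel → -in → *ziewhemiein*.

ziewhemiein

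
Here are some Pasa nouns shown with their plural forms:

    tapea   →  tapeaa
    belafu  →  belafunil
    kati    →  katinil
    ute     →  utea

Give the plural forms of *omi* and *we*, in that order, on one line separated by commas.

The suffix is conditioned by the last vowel: -nil when the last vowel of the stem is a high vowel (*belafu*, *kati*); -a when the last vowel of the stem is a non-high vowel (*tapea*, *ute*).
The last vowel of *omi* is /i/, which is a high vowel, so the suffix is -nil, giving *ominil*.
The last vowel of *we* is /e/, which is a non-high vowel, so the suffix is -a, giving *wea*.

ominil, wea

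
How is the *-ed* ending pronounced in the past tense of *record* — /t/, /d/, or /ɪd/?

/ɪd/

The stem *record* ends in /t/ or /d/.
The -ed suffix is realized as /ɪd/ after /t, d/; as /t/ after other voiceless consonants; and as /d/ after other voiced sounds.
So -ed on *record* is pronounced /ɪd/.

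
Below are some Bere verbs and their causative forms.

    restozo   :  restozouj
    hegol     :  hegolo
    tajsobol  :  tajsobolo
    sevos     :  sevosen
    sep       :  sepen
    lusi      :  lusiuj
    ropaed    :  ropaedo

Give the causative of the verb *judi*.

judiuj

The suffix is conditioned by the final sound: -en when the stem ends in a voiceless consonant (*sevos*, *sep*); -o when the stem ends in a voiced consonant (*hegol*, *tajsobol*, *ropaed*); -uj when the stem ends in a vowel (*restozo*, *lusi*).
*judi*: final sound = /i/, a vowel → -uj → *judiuj*.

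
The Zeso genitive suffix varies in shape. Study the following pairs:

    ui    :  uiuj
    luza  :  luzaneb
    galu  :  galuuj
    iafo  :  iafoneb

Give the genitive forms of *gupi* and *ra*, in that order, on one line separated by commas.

The suffix is conditioned by the last vowel: -uj when the last vowel of the stem is a high vowel (*ui*, *galu*); -neb when the last vowel of the stem is a non-high vowel (*luza*, *iafo*).
*gupi*: last vowel = /i/, a high vowel → -uj → *gupiuj*.
The last vowel of *ra* is /a/, which is a non-high vowel, so the suffix is -neb, giving *raneb*.

gupiuj, raneb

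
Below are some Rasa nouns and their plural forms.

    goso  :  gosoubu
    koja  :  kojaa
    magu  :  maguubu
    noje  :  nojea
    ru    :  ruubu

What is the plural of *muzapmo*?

The pattern is rounding harmony: -ubu when the last vowel of the stem is a rounded vowel (*goso*, *magu*, *ru*); -a when the last vowel of the stem is an unrounded vowel (*koja*, *noje*).
*muzapmo*: last vowel = /o/, a rounded vowel → -ubu → *muzapmoubu*.

muzapmoubu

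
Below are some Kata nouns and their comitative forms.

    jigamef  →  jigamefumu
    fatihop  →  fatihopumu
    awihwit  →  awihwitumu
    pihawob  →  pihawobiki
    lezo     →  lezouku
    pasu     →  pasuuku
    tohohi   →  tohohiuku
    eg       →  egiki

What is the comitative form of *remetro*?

The alternation tracks the final sound of the stem — -umu when the stem ends in a voiceless consonant (*jigamef*, *fatihop*, *awihwit*); -iki when the stem ends in a voiced consonant (*pihawob*, *eg*); -uku when the stem ends in a vowel (*lezo*, *pasu*, *tohohi*).
*remetro*: final sound = /o/, a vowel → -uku → *remetrouku*.

remetrouku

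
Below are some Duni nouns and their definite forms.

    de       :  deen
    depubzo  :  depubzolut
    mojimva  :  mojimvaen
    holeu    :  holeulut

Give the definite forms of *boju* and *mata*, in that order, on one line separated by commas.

bojulut, mataen

The pattern is rounding harmony: -lut when the last vowel of the stem is a rounded vowel (*depubzo*, *holeu*); -en when the last vowel of the stem is an unrounded vowel (*de*, *mojimva*).
*boju* — last vowel /u/ (a rounded vowel) → -lut → *bojulut*.
The last vowel of *mata* is /a/, which is an unrounded vowel, so the suffix is -en, giving *mataen*.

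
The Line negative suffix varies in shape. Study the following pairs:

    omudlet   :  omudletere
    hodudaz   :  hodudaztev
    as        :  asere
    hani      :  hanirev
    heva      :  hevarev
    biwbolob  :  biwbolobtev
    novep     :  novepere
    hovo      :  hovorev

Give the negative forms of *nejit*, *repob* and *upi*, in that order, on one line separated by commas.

The alternation tracks the final sound of the stem — -ere when the stem ends in a voiceless consonant (*omudlet*, *as*, *novep*); -tev when the stem ends in a voiced consonant (*hodudaz*, *biwbolob*); -rev when the stem ends in a vowel (*hani*, *heva*, *hovo*).
The final sound of *nejit* is /t/, which is a voiceless consonant, so the suffix is -ere, giving *nejitere*.
*repob* — final sound /b/ (a voiced consonant) → -tev → *repobtev*.
*upi* — final sound /i/ (a vowel) → -rev → *upirev*.

nejitere, repobtev, upirev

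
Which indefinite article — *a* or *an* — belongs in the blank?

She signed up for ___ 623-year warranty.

The indefinite article is chosen by the initial *sound* of the following word, not its spelling.
The number *623* is spoken "six hundred …", beginning with /sɪks/ — a consonant sound.
So the article is *a*: She signed up for a 623-year warranty.

a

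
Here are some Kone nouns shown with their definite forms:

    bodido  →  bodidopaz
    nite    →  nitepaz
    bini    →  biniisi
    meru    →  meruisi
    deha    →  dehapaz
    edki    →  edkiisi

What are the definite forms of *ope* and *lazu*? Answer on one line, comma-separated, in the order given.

The suffix is conditioned by the last vowel: -isi when the last vowel of the stem is a high vowel (*bini*, *meru*, *edki*); -paz when the last vowel of the stem is a non-high vowel (*bodido*, *nite*, *deha*).
Since the last vowel of *ope* is /e/ (a non-high vowel), it takes -paz, giving *opepaz*.
*lazu* — last vowel /u/ (a high vowel) → -isi → *lazuisi*.

opepaz, lazuisi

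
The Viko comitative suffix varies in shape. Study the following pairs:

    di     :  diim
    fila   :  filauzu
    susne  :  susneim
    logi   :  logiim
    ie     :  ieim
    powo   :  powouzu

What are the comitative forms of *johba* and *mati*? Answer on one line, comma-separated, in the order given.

johbauzu, matiim

Looking at the last vowel of each stem: -im when the last vowel of the stem is a front vowel (*di*, *susne*, *logi*, *ie*); -uzu when the last vowel of the stem is a back vowel (*fila*, *powo*).
The last vowel of *johba* is /a/, which is a back vowel, so the suffix is -uzu, giving *johbauzu*.
The last vowel of *mati* is /i/, which is a front vowel, so the suffix is -im, giving *matiim*.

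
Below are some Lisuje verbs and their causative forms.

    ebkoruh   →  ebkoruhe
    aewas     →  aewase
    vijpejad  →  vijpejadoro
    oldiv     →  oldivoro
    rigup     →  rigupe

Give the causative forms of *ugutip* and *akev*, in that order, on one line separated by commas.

The pattern is voicing of the final consonant: -e when the stem ends in a voiceless consonant (*ebkoruh*, *aewas*, *rigup*); -oro when the stem ends in a voiced consonant (*vijpejad*, *oldiv*).
The final consonant of *ugutip* is /p/, which is voiceless, so the suffix is -e, giving *ugutipe*.
*akev* — final consonant /v/ (voiced) → -oro → *akevoro*.

ugutipe, akevoro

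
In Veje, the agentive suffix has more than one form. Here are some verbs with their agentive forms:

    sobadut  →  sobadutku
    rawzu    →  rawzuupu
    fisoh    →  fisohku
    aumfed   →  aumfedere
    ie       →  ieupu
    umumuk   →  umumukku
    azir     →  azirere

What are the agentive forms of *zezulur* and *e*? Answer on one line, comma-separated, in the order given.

The alternation tracks the final sound of the stem — -ku when the stem ends in a voiceless consonant (*sobadut*, *fisoh*, *umumuk*); -ere when the stem ends in a voiced consonant (*aumfed*, *azir*); -upu when the stem ends in a vowel (*rawzu*, *ie*).
Since the final sound of *zezulur* is /r/ (a voiced consonant), it takes -ere, giving *zezulurere*.
The final sound of *e* is /e/, which is a vowel, so the suffix is -upu, giving *eupu*.

zezulurere, eupu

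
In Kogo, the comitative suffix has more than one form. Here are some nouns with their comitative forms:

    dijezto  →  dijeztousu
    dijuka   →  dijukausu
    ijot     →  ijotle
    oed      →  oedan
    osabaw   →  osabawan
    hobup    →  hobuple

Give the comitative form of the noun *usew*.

The suffix is conditioned by the final sound: -le when the stem ends in a voiceless consonant (*ijot*, *hobup*); -an when the stem ends in a voiced consonant (*oed*, *osabaw*); -usu when the stem ends in a vowel (*dijezto*, *dijuka*).
The final sound of *usew* is /w/, which is a voiced consonant, so the suffix is -an, giving *usewan*.

usewan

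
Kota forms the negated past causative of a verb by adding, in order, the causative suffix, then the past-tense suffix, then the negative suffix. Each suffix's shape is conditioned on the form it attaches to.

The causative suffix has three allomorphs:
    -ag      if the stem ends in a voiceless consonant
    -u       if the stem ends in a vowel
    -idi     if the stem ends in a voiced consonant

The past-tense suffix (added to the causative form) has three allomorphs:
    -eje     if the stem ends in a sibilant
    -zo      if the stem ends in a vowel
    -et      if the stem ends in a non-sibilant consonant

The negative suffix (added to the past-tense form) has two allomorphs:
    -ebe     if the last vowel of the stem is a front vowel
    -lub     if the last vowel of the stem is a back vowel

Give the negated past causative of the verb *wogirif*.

*wogirif*: final sound = /f/, a voiceless consonant → -ag → *wogirifag*.
Since the final sound of the causative form *wogirifag* is /g/ (a non-sibilant consonant), it takes -et, giving *wogirifaget*.
The last vowel of the past-tense form *wogirifaget* is /e/, which is a front vowel, so the negative suffix is -ebe, giving *wogirifagetebe*.

wogirifagetebe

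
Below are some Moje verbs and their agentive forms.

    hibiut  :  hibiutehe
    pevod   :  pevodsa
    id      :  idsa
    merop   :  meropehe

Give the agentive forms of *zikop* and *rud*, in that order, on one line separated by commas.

zikopehe, rudsa

The suffix is conditioned by the final consonant: -ehe when the stem ends in a voiceless consonant (*hibiut*, *merop*); -sa when the stem ends in a voiced consonant (*pevod*, *id*).
*zikop*: final consonant = /p/, voiceless → -ehe → *zikopehe*.
*rud*: final consonant = /d/, voiced → -sa → *rudsa*.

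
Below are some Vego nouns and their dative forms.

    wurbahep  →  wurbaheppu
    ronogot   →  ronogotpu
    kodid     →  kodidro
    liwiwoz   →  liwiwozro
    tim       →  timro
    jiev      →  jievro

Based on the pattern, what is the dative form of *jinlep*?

jinleppu

Looking at the final consonant of each stem: -pu when the stem ends in a voiceless consonant (*wurbahep*, *ronogot*); -ro when the stem ends in a voiced consonant (*kodid*, *liwiwoz*, *tim*, *jiev*).
*jinlep*: final consonant = /p/, voiceless → -pu → *jinleppu*.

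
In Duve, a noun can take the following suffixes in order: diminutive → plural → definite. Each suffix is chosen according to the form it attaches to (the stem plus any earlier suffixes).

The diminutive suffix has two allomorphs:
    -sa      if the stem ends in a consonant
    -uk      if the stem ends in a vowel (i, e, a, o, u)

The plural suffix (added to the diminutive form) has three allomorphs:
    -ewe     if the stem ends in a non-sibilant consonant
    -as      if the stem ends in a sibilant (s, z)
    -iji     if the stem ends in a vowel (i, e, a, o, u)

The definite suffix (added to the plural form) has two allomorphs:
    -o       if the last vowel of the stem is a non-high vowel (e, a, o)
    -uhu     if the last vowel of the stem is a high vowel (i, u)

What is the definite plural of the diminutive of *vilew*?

vilewsaijiuhu

*vilew* — final sound /w/ (a consonant) → -sa → *vilewsa*.
The diminutive form *vilewsa* — final sound /a/ (a vowel) → -iji → *vilewsaiji*.
The plural form *vilewsaiji* — last vowel /i/ (a high vowel) → -uhu → *vilewsaijiuhu*.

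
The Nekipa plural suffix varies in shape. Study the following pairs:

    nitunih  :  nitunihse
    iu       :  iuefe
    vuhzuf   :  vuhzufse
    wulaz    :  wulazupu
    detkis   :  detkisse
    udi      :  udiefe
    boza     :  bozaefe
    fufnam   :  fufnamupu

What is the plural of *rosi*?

rosiefe

The alternation tracks the final sound of the stem — -se when the stem ends in a voiceless consonant (*nitunih*, *vuhzuf*, *detkis*); -upu when the stem ends in a voiced consonant (*wulaz*, *fufnam*); -efe when the stem ends in a vowel (*iu*, *udi*, *boza*).
The final sound of *rosi* is /i/, which is a vowel, so the suffix is -efe, giving *rosiefe*.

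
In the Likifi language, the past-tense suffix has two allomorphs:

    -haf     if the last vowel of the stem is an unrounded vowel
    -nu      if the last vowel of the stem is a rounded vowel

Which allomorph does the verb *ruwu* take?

-nu

The last vowel of *ruwu* is /u/, which is a rounded vowel, so the suffix is -nu.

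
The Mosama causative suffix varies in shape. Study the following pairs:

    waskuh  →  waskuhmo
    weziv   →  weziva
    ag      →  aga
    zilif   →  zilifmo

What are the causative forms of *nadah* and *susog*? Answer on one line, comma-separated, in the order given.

The suffix is conditioned by the final consonant: -mo when the stem ends in a voiceless consonant (*waskuh*, *zilif*); -a when the stem ends in a voiced consonant (*weziv*, *ag*).
*nadah*: final consonant = /h/, voiceless → -mo → *nadahmo*.
*susog*: final consonant = /g/, voiced → -a → *susoga*.

nadahmo, susoga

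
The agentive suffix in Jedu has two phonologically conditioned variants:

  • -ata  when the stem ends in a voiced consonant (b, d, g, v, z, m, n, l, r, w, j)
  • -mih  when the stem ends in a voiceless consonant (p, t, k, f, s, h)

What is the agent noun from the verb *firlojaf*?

firlojafmih

*firlojaf* — final consonant /f/ (voiceless) → -mih → *firlojafmih*.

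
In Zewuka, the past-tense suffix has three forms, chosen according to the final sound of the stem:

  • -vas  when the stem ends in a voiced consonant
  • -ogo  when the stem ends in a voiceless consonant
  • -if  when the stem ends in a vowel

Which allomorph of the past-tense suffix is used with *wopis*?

*wopis* — final sound /s/ (a voiceless consonant) → -ogo.

-ogo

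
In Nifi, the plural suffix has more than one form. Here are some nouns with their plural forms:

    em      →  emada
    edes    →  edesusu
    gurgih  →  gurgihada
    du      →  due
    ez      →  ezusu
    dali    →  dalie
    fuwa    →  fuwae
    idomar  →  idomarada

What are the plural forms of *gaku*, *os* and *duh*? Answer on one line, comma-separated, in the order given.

gakue, osusu, duhada

The suffix is conditioned by the final sound: -usu when the stem ends in a sibilant (*edes*, *ez*); -ada when the stem ends in a non-sibilant consonant (*em*, *gurgih*, *idomar*); -e when the stem ends in a vowel (*du*, *dali*, *fuwa*).
The final sound of *gaku* is /u/, which is a vowel, so the suffix is -e, giving *gakue*.
*os* — final sound /s/ (a sibilant) → -usu → *osusu*.
*duh*: final sound = /h/, a non-sibilant consonant → -ada → *duhada*.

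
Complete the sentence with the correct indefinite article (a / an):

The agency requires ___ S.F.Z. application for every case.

The indefinite article is chosen by the initial *sound* of the following word, not its spelling.
The initialism *S.F.Z.* is read letter by letter; the first letter, S, is pronounced /ɛs/, which begins with a vowel sound.
So the article is *an*: The agency requires an S.F.Z. application for every case.

an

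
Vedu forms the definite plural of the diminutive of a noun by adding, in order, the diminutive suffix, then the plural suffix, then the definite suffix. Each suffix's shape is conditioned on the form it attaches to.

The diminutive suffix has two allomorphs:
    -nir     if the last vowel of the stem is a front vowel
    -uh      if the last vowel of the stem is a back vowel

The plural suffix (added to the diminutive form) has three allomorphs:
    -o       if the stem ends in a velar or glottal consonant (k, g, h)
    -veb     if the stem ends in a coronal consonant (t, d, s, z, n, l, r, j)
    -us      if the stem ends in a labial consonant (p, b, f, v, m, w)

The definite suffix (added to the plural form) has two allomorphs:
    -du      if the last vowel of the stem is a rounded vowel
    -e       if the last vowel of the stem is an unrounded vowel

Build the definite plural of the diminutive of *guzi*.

guzinirvebe

*guzi*: last vowel = /i/, a front vowel → -nir → *guzinir*.
Since the final consonant of the diminutive form *guzinir* is /r/ (coronal), it takes -veb, giving *guzinirveb*.
The last vowel of the plural form *guzinirveb* is /e/, which is an unrounded vowel, so the definite suffix is -e, giving *guzinirvebe*.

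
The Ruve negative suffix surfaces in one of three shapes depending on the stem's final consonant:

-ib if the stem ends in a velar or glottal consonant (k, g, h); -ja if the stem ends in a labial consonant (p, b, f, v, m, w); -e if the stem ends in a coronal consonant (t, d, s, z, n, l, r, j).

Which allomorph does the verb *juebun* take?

-e

Since the final consonant of *juebun* is /n/ (coronal), it takes -e.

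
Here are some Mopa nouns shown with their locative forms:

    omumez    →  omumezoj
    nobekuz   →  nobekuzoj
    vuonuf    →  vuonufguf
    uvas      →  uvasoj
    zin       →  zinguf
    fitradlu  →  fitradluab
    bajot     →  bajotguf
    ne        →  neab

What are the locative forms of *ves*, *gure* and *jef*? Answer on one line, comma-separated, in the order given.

Looking at the final sound of each stem: -oj when the stem ends in a sibilant (*omumez*, *nobekuz*, *uvas*); -guf when the stem ends in a non-sibilant consonant (*vuonuf*, *zin*, *bajot*); -ab when the stem ends in a vowel (*fitradlu*, *ne*).
*ves*: final sound = /s/, a sibilant → -oj → *vesoj*.
*gure*: final sound = /e/, a vowel → -ab → *gureab*.
*jef*: final sound = /f/, a non-sibilant consonant → -guf → *jefguf*.

vesoj, gureab, jefguf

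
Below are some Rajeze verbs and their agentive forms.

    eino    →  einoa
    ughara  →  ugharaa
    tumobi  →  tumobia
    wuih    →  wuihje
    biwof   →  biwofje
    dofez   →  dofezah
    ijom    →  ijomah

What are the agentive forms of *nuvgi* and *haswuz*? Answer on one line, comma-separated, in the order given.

nuvgia, haswuzah

The suffix is conditioned by the final sound: -je when the stem ends in a voiceless consonant (*wuih*, *biwof*); -ah when the stem ends in a voiced consonant (*dofez*, *ijom*); -a when the stem ends in a vowel (*eino*, *ughara*, *tumobi*).
Since the final sound of *nuvgi* is /i/ (a vowel), it takes -a, giving *nuvgia*.
The final sound of *haswuz* is /z/, which is a voiced consonant, so the suffix is -ah, giving *haswuzah*.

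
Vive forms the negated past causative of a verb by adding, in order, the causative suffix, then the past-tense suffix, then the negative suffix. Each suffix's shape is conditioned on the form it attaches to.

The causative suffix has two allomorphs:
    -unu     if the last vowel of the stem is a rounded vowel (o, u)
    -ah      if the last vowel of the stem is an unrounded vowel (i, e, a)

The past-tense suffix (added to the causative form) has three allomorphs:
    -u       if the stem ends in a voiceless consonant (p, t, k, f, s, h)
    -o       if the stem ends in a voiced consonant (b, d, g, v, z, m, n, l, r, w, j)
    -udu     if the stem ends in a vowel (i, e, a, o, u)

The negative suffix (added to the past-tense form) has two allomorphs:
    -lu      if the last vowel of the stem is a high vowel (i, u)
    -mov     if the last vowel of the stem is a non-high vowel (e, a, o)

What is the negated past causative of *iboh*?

ibohunuudulu

*iboh*: last vowel = /o/, a rounded vowel → -unu → *ibohunu*.
Since the final sound of the causative form *ibohunu* is /u/ (a vowel), it takes -udu, giving *ibohunuudu*.
The past-tense form *ibohunuudu*: last vowel = /u/, a high vowel → -lu → *ibohunuudulu*.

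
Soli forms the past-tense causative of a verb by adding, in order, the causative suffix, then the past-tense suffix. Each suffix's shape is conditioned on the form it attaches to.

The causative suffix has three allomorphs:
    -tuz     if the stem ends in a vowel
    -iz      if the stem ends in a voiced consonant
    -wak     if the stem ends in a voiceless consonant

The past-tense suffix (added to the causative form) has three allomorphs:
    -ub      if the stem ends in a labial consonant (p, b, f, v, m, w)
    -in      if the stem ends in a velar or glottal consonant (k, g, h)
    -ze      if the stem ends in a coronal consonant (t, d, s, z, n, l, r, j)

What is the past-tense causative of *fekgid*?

The final sound of *fekgid* is /d/, which is a voiced consonant, so the causative suffix is -iz, giving *fekgidiz*.
The causative form *fekgidiz*: final consonant = /z/, coronal → -ze → *fekgidizze*.

fekgidizze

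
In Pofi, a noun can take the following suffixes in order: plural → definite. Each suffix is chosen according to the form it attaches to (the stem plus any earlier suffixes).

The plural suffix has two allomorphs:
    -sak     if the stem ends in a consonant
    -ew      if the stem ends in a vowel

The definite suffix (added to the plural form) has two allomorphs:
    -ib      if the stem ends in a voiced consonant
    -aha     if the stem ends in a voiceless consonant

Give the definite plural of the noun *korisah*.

korisahsakaha

The final sound of *korisah* is /h/, which is a consonant, so the plural suffix is -sak, giving *korisahsak*.
The plural form *korisahsak* — final consonant /k/ (voiceless) → -aha → *korisahsakaha*.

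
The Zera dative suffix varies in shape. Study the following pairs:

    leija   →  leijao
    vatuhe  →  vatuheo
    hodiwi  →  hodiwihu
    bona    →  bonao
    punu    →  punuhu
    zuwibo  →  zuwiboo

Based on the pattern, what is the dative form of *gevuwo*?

The pattern is height harmony: -hu when the last vowel of the stem is a high vowel (*hodiwi*, *punu*); -o when the last vowel of the stem is a non-high vowel (*leija*, *vatuhe*, *bona*, *zuwibo*).
The last vowel of *gevuwo* is /o/, which is a non-high vowel, so the suffix is -o, giving *gevuwoo*.

gevuwoo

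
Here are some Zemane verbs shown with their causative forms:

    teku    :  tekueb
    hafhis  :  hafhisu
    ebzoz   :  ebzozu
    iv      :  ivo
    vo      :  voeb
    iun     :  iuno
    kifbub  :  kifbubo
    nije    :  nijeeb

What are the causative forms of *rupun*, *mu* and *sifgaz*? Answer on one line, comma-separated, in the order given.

The pattern is sibilance of the final sound: -u when the stem ends in a sibilant (*hafhis*, *ebzoz*); -o when the stem ends in a non-sibilant consonant (*iv*, *iun*, *kifbub*); -eb when the stem ends in a vowel (*teku*, *vo*, *nije*).
The final sound of *rupun* is /n/, which is a non-sibilant consonant, so the suffix is -o, giving *rupuno*.
Since the final sound of *mu* is /u/ (a vowel), it takes -eb, giving *mueb*.
Since the final sound of *sifgaz* is /z/ (a sibilant), it takes -u, giving *sifgazu*.

rupuno, mueb, sifgazu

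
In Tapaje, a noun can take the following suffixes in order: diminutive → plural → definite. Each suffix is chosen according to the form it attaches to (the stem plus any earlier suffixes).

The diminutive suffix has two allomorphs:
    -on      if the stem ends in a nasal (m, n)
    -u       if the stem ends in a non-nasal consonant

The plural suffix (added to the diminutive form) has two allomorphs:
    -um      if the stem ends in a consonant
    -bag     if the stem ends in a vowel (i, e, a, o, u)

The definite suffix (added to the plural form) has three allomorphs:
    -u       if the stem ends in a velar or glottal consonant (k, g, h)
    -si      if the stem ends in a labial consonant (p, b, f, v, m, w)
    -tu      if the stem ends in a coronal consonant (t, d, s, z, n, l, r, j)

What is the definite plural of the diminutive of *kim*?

kimonumsi

The final consonant of *kim* is /m/, which is a nasal, so the diminutive suffix is -on, giving *kimon*.
The final sound of the diminutive form *kimon* is /n/, which is a consonant, so the plural suffix is -um, giving *kimonum*.
The plural form *kimonum* — final consonant /m/ (labial) → -si → *kimonumsi*.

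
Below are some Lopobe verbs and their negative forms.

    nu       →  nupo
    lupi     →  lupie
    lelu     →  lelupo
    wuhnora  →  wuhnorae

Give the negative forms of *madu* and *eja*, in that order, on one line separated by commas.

The pattern is rounding harmony: -po when the last vowel of the stem is a rounded vowel (*nu*, *lelu*); -e when the last vowel of the stem is an unrounded vowel (*lupi*, *wuhnora*).
*madu*: last vowel = /u/, a rounded vowel → -po → *madupo*.
Since the last vowel of *eja* is /a/ (an unrounded vowel), it takes -e, giving *ejae*.

madupo, ejae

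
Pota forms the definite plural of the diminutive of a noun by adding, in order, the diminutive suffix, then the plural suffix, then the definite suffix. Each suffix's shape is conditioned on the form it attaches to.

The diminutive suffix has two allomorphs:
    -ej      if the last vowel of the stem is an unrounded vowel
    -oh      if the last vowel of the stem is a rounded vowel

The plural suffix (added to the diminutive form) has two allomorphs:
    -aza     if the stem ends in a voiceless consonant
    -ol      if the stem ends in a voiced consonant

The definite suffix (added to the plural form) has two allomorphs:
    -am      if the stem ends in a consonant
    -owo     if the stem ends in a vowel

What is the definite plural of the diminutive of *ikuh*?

ikuhohazaowo

*ikuh* — last vowel /u/ (a rounded vowel) → -oh → *ikuhoh*.
Since the final consonant of the diminutive form *ikuhoh* is /h/ (voiceless), it takes -aza, giving *ikuhohaza*.
The plural form *ikuhohaza*: final sound = /a/, a vowel → -owo → *ikuhohazaowo*.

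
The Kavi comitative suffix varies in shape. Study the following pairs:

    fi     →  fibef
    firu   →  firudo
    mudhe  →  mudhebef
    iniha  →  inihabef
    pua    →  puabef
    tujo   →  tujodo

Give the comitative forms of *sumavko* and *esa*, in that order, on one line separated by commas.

The pattern is rounding harmony: -do when the last vowel of the stem is a rounded vowel (*firu*, *tujo*); -bef when the last vowel of the stem is an unrounded vowel (*fi*, *mudhe*, *iniha*, *pua*).
*sumavko*: last vowel = /o/, a rounded vowel → -do → *sumavkodo*.
The last vowel of *esa* is /a/, which is an unrounded vowel, so the suffix is -bef, giving *esabef*.

sumavkodo, esabef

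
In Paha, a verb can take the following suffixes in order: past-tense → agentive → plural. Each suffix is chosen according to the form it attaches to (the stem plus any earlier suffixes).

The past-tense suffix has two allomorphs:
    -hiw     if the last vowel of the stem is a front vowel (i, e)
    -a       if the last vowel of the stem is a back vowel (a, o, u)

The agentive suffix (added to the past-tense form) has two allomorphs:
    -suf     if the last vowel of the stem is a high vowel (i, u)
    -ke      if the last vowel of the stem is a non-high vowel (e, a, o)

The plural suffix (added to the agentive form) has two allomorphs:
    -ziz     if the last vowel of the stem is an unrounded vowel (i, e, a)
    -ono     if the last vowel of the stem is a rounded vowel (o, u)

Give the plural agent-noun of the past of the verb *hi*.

hihiwsufono

*hi*: last vowel = /i/, a front vowel → -hiw → *hihiw*.
The last vowel of the past-tense form *hihiw* is /i/, which is a high vowel, so the agentive suffix is -suf, giving *hihiwsuf*.
Since the last vowel of the agentive form *hihiwsuf* is /u/ (a rounded vowel), it takes -ono, giving *hihiwsufono*.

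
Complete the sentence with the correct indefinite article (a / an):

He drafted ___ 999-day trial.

a

The indefinite article is chosen by the initial *sound* of the following word, not its spelling.
The number *999* is spoken "nine hundred …", beginning with /naɪn/ — a consonant sound.
So the article is *a*: He drafted a 999-day trial.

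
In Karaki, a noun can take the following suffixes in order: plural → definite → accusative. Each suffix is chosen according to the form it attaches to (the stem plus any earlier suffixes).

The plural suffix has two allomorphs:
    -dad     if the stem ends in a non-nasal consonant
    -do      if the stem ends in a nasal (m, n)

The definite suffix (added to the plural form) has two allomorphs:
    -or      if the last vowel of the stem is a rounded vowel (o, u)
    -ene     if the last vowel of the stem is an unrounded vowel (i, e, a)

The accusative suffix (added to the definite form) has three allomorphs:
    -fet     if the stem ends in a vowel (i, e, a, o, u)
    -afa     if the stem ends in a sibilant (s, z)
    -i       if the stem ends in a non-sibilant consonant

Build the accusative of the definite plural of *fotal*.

fotaldadenefet

*fotal* — final consonant /l/ (non-nasal) → -dad → *fotaldad*.
The plural form *fotaldad* — last vowel /a/ (an unrounded vowel) → -ene → *fotaldadene*.
Since the final sound of the definite form *fotaldadene* is /e/ (a vowel), it takes -fet, giving *fotaldadenefet*.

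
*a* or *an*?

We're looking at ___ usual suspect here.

The indefinite article is chosen by the initial *sound* of the following word, not its spelling.
*usual* begins with the sound /juː/ (u pronounced /juː/) — a consonant sound.
So the article is *a*: We're looking at a usual suspect here.

a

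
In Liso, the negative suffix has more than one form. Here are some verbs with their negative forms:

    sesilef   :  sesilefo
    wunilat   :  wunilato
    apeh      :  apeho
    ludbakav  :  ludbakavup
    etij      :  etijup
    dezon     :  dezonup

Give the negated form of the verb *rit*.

rito

The suffix is conditioned by the final consonant: -o when the stem ends in a voiceless consonant (*sesilef*, *wunilat*, *apeh*); -up when the stem ends in a voiced consonant (*ludbakav*, *etij*, *dezon*).
Since the final consonant of *rit* is /t/ (voiceless), it takes -o, giving *rito*.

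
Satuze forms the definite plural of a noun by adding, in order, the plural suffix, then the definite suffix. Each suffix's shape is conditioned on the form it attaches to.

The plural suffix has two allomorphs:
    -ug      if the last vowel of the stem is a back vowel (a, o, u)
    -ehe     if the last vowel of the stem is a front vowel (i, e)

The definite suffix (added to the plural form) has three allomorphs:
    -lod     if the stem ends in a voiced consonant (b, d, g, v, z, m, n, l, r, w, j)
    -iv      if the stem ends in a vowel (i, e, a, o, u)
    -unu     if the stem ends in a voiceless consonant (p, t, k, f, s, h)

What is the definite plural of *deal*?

dealuglod

*deal*: last vowel = /a/, a back vowel → -ug → *dealug*.
The final sound of the plural form *dealug* is /g/, which is a voiced consonant, so the definite suffix is -lod, giving *dealuglod*.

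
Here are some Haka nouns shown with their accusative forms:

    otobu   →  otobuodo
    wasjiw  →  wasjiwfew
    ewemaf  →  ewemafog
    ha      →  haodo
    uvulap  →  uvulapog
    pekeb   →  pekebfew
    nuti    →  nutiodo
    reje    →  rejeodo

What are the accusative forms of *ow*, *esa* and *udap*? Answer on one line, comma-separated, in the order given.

Looking at the final sound of each stem: -og when the stem ends in a voiceless consonant (*ewemaf*, *uvulap*); -few when the stem ends in a voiced consonant (*wasjiw*, *pekeb*); -odo when the stem ends in a vowel (*otobu*, *ha*, *nuti*, *reje*).
The final sound of *ow* is /w/, which is a voiced consonant, so the suffix is -few, giving *owfew*.
Since the final sound of *esa* is /a/ (a vowel), it takes -odo, giving *esaodo*.
*udap*: final sound = /p/, a voiceless consonant → -og → *udapog*.

owfew, esaodo, udapog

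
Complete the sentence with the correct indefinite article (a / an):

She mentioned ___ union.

The indefinite article is chosen by the initial *sound* of the following word, not its spelling.
*union* begins with the sound /juː/ (u pronounced /juː/) — a consonant sound.
So the article is *a*: She mentioned a union.

a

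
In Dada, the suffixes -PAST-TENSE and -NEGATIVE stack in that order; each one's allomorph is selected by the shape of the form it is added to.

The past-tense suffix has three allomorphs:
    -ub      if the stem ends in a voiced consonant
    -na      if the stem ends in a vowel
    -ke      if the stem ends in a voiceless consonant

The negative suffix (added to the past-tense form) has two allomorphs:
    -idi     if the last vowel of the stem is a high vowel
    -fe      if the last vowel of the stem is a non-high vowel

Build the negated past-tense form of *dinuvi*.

*dinuvi* — final sound /i/ (a vowel) → -na → *dinuvina*.
The past-tense form *dinuvina*: last vowel = /a/, a non-high vowel → -fe → *dinuvinafe*.

dinuvinafe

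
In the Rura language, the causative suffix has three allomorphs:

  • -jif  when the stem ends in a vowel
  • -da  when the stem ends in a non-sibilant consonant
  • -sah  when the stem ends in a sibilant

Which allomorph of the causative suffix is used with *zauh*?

-da

The final sound of *zauh* is /h/, which is a non-sibilant consonant, so the suffix is -da.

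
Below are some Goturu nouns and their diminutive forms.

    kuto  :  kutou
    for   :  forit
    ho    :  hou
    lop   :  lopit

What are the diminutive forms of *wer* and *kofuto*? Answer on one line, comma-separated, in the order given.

werit, kofutou

The alternation tracks the final sound of the stem — -it when the stem ends in a consonant (*for*, *lop*); -u when the stem ends in a vowel (*kuto*, *ho*).
*wer*: final sound = /r/, a consonant → -it → *werit*.
Since the final sound of *kofuto* is /o/ (a vowel), it takes -u, giving *kofutou*.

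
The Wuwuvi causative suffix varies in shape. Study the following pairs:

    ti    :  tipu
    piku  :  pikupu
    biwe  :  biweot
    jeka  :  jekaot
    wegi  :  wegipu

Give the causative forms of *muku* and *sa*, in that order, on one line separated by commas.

Looking at the last vowel of each stem: -pu when the last vowel of the stem is a high vowel (*ti*, *piku*, *wegi*); -ot when the last vowel of the stem is a non-high vowel (*biwe*, *jeka*).
Since the last vowel of *muku* is /u/ (a high vowel), it takes -pu, giving *mukupu*.
*sa*: last vowel = /a/, a non-high vowel → -ot → *saot*.

mukupu, saot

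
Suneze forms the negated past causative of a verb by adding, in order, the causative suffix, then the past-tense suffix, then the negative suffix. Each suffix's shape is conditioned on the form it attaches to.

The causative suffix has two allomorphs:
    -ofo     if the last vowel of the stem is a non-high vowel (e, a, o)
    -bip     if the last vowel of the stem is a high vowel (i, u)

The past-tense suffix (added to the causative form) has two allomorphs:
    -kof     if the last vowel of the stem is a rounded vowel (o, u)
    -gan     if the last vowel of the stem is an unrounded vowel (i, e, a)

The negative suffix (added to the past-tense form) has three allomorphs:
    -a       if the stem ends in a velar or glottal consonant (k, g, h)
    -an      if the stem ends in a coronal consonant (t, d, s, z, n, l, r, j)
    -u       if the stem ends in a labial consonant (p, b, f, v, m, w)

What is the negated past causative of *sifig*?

Since the last vowel of *sifig* is /i/ (a high vowel), it takes -bip, giving *sifigbip*.
The causative form *sifigbip* — last vowel /i/ (an unrounded vowel) → -gan → *sifigbipgan*.
The past-tense form *sifigbipgan*: final consonant = /n/, coronal → -an → *sifigbipganan*.

sifigbipganan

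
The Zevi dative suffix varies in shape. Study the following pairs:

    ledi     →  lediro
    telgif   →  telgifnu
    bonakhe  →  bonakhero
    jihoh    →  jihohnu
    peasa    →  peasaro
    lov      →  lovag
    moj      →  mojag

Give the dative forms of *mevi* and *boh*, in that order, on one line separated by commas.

meviro, bohnu

The suffix is conditioned by the final sound: -nu when the stem ends in a voiceless consonant (*telgif*, *jihoh*); -ag when the stem ends in a voiced consonant (*lov*, *moj*); -ro when the stem ends in a vowel (*ledi*, *bonakhe*, *peasa*).
*mevi*: final sound = /i/, a vowel → -ro → *meviro*.
*boh*: final sound = /h/, a voiceless consonant → -nu → *bohnu*.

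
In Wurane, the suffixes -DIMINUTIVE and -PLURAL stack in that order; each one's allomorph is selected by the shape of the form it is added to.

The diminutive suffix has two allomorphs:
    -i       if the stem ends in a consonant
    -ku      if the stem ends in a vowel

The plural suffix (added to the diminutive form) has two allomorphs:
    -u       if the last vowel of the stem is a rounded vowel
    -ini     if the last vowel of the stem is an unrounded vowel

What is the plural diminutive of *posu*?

The final sound of *posu* is /u/, which is a vowel, so the diminutive suffix is -ku, giving *posuku*.
Since the last vowel of the diminutive form *posuku* is /u/ (a rounded vowel), it takes -u, giving *posukuu*.

posukuu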